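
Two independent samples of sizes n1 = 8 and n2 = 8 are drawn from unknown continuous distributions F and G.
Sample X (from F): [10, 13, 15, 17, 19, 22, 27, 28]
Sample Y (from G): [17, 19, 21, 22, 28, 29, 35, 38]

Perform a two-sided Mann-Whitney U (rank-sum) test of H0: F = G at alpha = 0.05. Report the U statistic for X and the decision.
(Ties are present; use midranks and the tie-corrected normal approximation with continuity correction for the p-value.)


Step 1: Combine and sort all 16 observations; assign midranks.
sorted (value, group): (10,X), (13,X), (15,X), (17,X), (17,Y), (19,X), (19,Y), (21,Y), (22,X), (22,Y), (27,X), (28,X), (28,Y), (29,Y), (35,Y), (38,Y)
ranks: 10->1, 13->2, 15->3, 17->4.5, 17->4.5, 19->6.5, 19->6.5, 21->8, 22->9.5, 22->9.5, 27->11, 28->12.5, 28->12.5, 29->14, 35->15, 38->16
Step 2: Rank sum for X: R1 = 1 + 2 + 3 + 4.5 + 6.5 + 9.5 + 11 + 12.5 = 50.
Step 3: U_X = R1 - n1(n1+1)/2 = 50 - 8*9/2 = 50 - 36 = 14.
       U_Y = n1*n2 - U_X = 64 - 14 = 50.
Step 4: Ties are present, so use the tie-corrected normal approximation (with continuity correction) for the p-value.
Step 5: p-value = 0.065286; compare to alpha = 0.05. fail to reject H0.

U_X = 14, p = 0.065286, fail to reject H0 at alpha = 0.05.


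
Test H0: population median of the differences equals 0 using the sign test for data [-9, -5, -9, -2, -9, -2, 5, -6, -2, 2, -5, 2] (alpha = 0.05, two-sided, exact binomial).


Step 1: Discard zero differences. Original n = 12; n_eff = number of nonzero differences = 12.
Nonzero differences (with sign): -9, -5, -9, -2, -9, -2, +5, -6, -2, +2, -5, +2
Step 2: Count signs: positive = 3, negative = 9.
Step 3: Under H0: P(positive) = 0.5, so the number of positives S ~ Bin(12, 0.5).
Step 4: Two-sided exact p-value = sum of Bin(12,0.5) probabilities at or below the observed probability = 0.145996.
Step 5: alpha = 0.05. fail to reject H0.

n_eff = 12, pos = 3, neg = 9, p = 0.145996, fail to reject H0.


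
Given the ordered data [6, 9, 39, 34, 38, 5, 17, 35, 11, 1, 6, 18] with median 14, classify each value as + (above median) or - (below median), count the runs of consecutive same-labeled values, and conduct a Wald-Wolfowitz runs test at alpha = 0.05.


Step 1: Compute median = 14; label A = above, B = below.
Labels in order: BBAAABAABBBA  (n_A = 6, n_B = 6)
Step 2: Count runs R = 6.
Step 3: Under H0 (random ordering), E[R] = 2*n_A*n_B/(n_A+n_B) + 1 = 2*6*6/12 + 1 = 7.0000.
        Var[R] = 2*n_A*n_B*(2*n_A*n_B - n_A - n_B) / ((n_A+n_B)^2 * (n_A+n_B-1)) = 4320/1584 = 2.7273.
        SD[R] = 1.6514.
Step 4: Continuity-corrected z = (R + 0.5 - E[R]) / SD[R] = (6 + 0.5 - 7.0000) / 1.6514 = -0.3028.
Step 5: Two-sided p-value via normal approximation = 2*(1 - Phi(|z|)) = 0.762069.
Step 6: alpha = 0.05. fail to reject H0.

R = 6, z = -0.3028, p = 0.762069, fail to reject H0.


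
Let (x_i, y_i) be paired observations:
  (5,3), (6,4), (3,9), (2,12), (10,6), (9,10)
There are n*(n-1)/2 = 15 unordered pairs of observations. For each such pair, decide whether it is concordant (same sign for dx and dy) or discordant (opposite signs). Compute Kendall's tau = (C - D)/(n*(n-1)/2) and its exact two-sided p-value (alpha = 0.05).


Step 1: Enumerate the 15 unordered pairs (i,j) with i<j and classify each by sign(x_j-x_i) * sign(y_j-y_i).
  (1,2):dx=+1,dy=+1->C; (1,3):dx=-2,dy=+6->D; (1,4):dx=-3,dy=+9->D; (1,5):dx=+5,dy=+3->C
  (1,6):dx=+4,dy=+7->C; (2,3):dx=-3,dy=+5->D; (2,4):dx=-4,dy=+8->D; (2,5):dx=+4,dy=+2->C
  (2,6):dx=+3,dy=+6->C; (3,4):dx=-1,dy=+3->D; (3,5):dx=+7,dy=-3->D; (3,6):dx=+6,dy=+1->C
  (4,5):dx=+8,dy=-6->D; (4,6):dx=+7,dy=-2->D; (5,6):dx=-1,dy=+4->D
Step 2: C = 6, D = 9, total pairs = 15.
Step 3: tau = (C - D)/(n(n-1)/2) = (6 - 9)/15 = -0.200000.
Step 4: Exact two-sided p-value (enumerate n! = 720 permutations of y under H0): p = 0.719444.
Step 5: alpha = 0.05. fail to reject H0.

tau_b = -0.2000 (C=6, D=9), p = 0.719444, fail to reject H0.


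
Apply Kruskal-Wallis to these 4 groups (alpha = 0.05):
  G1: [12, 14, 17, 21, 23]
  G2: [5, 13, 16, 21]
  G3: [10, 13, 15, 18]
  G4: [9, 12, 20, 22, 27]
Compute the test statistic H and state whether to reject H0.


Step 1: Combine all N = 18 observations and assign midranks.
sorted (value, group, rank): (5,G2,1), (9,G4,2), (10,G3,3), (12,G1,4.5), (12,G4,4.5), (13,G2,6.5), (13,G3,6.5), (14,G1,8), (15,G3,9), (16,G2,10), (17,G1,11), (18,G3,12), (20,G4,13), (21,G1,14.5), (21,G2,14.5), (22,G4,16), (23,G1,17), (27,G4,18)
Step 2: Sum ranks within each group.
R_1 = 55 (n_1 = 5)
R_2 = 32 (n_2 = 4)
R_3 = 30.5 (n_3 = 4)
R_4 = 53.5 (n_4 = 5)
Step 3: H = 12/(N(N+1)) * sum(R_i^2/n_i) - 3(N+1)
     = 12/(18*19) * (55^2/5 + 32^2/4 + 30.5^2/4 + 53.5^2/5) - 3*19
     = 0.035088 * 1666.01 - 57
     = 1.456579.
Step 4: Ties present; correction factor C = 1 - 18/(18^3 - 18) = 0.996904. Corrected H = 1.456579 / 0.996904 = 1.461102.
Step 5: Under H0, H ~ chi^2(3); p-value = 0.691277.
Step 6: alpha = 0.05. fail to reject H0.

H = 1.4611, df = 3, p = 0.691277, fail to reject H0.


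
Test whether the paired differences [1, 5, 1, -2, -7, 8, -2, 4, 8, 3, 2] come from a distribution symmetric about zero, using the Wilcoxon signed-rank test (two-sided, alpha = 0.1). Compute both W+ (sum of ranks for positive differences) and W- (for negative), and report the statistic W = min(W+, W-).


Step 1: Drop any zero differences (none here) and take |d_i|.
|d| = [1, 5, 1, 2, 7, 8, 2, 4, 8, 3, 2]
Step 2: Midrank |d_i| (ties get averaged ranks).
ranks: |1|->1.5, |5|->8, |1|->1.5, |2|->4, |7|->9, |8|->10.5, |2|->4, |4|->7, |8|->10.5, |3|->6, |2|->4
Step 3: Attach original signs; sum ranks with positive sign and with negative sign.
W+ = 1.5 + 8 + 1.5 + 10.5 + 7 + 10.5 + 6 + 4 = 49
W- = 4 + 9 + 4 = 17
(Check: W+ + W- = 66 should equal n(n+1)/2 = 66.)
Step 4: Test statistic W = min(W+, W-) = 17.
Step 5: Ties in |d|, so use the tie-corrected normal approximation.
        E[W] = n(n+1)/4 = 11*12/4 = 33.
        Tie groups: |d|=1 (t=2), |d|=2 (t=3), |d|=8 (t=2); sum(t^3 - t) = 36.
        Var[W] = n(n+1)(2n+1)/24 - sum(t^3-t)/48 = 3036/24 - 36/48 = 125.75.
        z = (W - E[W]) / sqrt(Var[W]) = (17 - 33) / 11.2138 = -1.4268.
        Two-sided p = 2*Phi(z) = 0.153635.
Step 6: alpha = 0.1. fail to reject H0.

W+ = 49, W- = 17, W = min = 17, p = 0.153635, fail to reject H0.


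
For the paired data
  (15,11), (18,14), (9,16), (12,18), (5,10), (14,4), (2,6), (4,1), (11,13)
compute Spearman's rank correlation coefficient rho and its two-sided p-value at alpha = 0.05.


Step 1: Rank x and y separately (midranks; no ties here).
rank(x): 15->8, 18->9, 9->4, 12->6, 5->3, 14->7, 2->1, 4->2, 11->5
rank(y): 11->5, 14->7, 16->8, 18->9, 10->4, 4->2, 6->3, 1->1, 13->6
Step 2: d_i = R_x(i) - R_y(i); compute d_i^2.
  (8-5)^2=9, (9-7)^2=4, (4-8)^2=16, (6-9)^2=9, (3-4)^2=1, (7-2)^2=25, (1-3)^2=4, (2-1)^2=1, (5-6)^2=1
sum(d^2) = 70.
Step 3: rho = 1 - 6*70 / (9*(9^2 - 1)) = 1 - 420/720 = 0.416667.
Step 4: Under H0, t = rho * sqrt((n-2)/(1-rho^2)) = 1.2127 ~ t(7).
Step 5: Two-sided p-value from the t-distribution with 7 df = 0.264586.
Step 6: alpha = 0.05. fail to reject H0.

rho = 0.4167, p = 0.264586, fail to reject H0 at alpha = 0.05.


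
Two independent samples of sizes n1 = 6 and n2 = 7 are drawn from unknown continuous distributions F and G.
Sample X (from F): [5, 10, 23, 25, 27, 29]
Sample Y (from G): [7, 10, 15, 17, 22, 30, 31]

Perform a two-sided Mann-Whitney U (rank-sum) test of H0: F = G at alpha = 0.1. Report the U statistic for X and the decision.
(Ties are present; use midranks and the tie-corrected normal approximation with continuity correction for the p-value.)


Step 1: Combine and sort all 13 observations; assign midranks.
sorted (value, group): (5,X), (7,Y), (10,X), (10,Y), (15,Y), (17,Y), (22,Y), (23,X), (25,X), (27,X), (29,X), (30,Y), (31,Y)
ranks: 5->1, 7->2, 10->3.5, 10->3.5, 15->5, 17->6, 22->7, 23->8, 25->9, 27->10, 29->11, 30->12, 31->13
Step 2: Rank sum for X: R1 = 1 + 3.5 + 8 + 9 + 10 + 11 = 42.5.
Step 3: U_X = R1 - n1(n1+1)/2 = 42.5 - 6*7/2 = 42.5 - 21 = 21.5.
       U_Y = n1*n2 - U_X = 42 - 21.5 = 20.5.
Step 4: Ties are present, so use the tie-corrected normal approximation (with continuity correction) for the p-value.
Step 5: p-value = 1.000000; compare to alpha = 0.1. fail to reject H0.

U_X = 21.5, p = 1.000000, fail to reject H0 at alpha = 0.1.


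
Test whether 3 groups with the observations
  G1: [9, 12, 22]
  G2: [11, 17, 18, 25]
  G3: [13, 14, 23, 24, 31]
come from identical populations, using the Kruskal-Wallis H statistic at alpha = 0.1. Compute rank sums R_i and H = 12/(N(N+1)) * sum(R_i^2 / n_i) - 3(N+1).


Step 1: Combine all N = 12 observations and assign midranks.
sorted (value, group, rank): (9,G1,1), (11,G2,2), (12,G1,3), (13,G3,4), (14,G3,5), (17,G2,6), (18,G2,7), (22,G1,8), (23,G3,9), (24,G3,10), (25,G2,11), (31,G3,12)
Step 2: Sum ranks within each group.
R_1 = 12 (n_1 = 3)
R_2 = 26 (n_2 = 4)
R_3 = 40 (n_3 = 5)
Step 3: H = 12/(N(N+1)) * sum(R_i^2/n_i) - 3(N+1)
     = 12/(12*13) * (12^2/3 + 26^2/4 + 40^2/5) - 3*13
     = 0.076923 * 537 - 39
     = 2.307692.
Step 4: No ties, so H is used without correction.
Step 5: Under H0, H ~ chi^2(2); p-value = 0.315421.
Step 6: alpha = 0.1. fail to reject H0.

H = 2.3077, df = 2, p = 0.315421, fail to reject H0.


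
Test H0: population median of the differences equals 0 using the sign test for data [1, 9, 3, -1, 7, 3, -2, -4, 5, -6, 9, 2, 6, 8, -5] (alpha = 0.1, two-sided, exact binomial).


Step 1: Discard zero differences. Original n = 15; n_eff = number of nonzero differences = 15.
Nonzero differences (with sign): +1, +9, +3, -1, +7, +3, -2, -4, +5, -6, +9, +2, +6, +8, -5
Step 2: Count signs: positive = 10, negative = 5.
Step 3: Under H0: P(positive) = 0.5, so the number of positives S ~ Bin(15, 0.5).
Step 4: Two-sided exact p-value = sum of Bin(15,0.5) probabilities at or below the observed probability = 0.301758.
Step 5: alpha = 0.1. fail to reject H0.

n_eff = 15, pos = 10, neg = 5, p = 0.301758, fail to reject H0.


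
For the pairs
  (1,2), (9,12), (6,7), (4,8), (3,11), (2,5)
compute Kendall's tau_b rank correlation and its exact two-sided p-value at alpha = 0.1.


Step 1: Enumerate the 15 unordered pairs (i,j) with i<j and classify each by sign(x_j-x_i) * sign(y_j-y_i).
  (1,2):dx=+8,dy=+10->C; (1,3):dx=+5,dy=+5->C; (1,4):dx=+3,dy=+6->C; (1,5):dx=+2,dy=+9->C
  (1,6):dx=+1,dy=+3->C; (2,3):dx=-3,dy=-5->C; (2,4):dx=-5,dy=-4->C; (2,5):dx=-6,dy=-1->C
  (2,6):dx=-7,dy=-7->C; (3,4):dx=-2,dy=+1->D; (3,5):dx=-3,dy=+4->D; (3,6):dx=-4,dy=-2->C
  (4,5):dx=-1,dy=+3->D; (4,6):dx=-2,dy=-3->C; (5,6):dx=-1,dy=-6->C
Step 2: C = 12, D = 3, total pairs = 15.
Step 3: tau = (C - D)/(n(n-1)/2) = (12 - 3)/15 = 0.600000.
Step 4: Exact two-sided p-value (enumerate n! = 720 permutations of y under H0): p = 0.136111.
Step 5: alpha = 0.1. fail to reject H0.

tau_b = 0.6000 (C=12, D=3), p = 0.136111, fail to reject H0.


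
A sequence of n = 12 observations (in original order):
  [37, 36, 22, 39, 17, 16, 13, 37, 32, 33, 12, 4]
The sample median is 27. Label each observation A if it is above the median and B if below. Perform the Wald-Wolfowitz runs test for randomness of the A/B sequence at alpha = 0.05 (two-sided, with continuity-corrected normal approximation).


Step 1: Compute median = 27; label A = above, B = below.
Labels in order: AABABBBAAABB  (n_A = 6, n_B = 6)
Step 2: Count runs R = 6.
Step 3: Under H0 (random ordering), E[R] = 2*n_A*n_B/(n_A+n_B) + 1 = 2*6*6/12 + 1 = 7.0000.
        Var[R] = 2*n_A*n_B*(2*n_A*n_B - n_A - n_B) / ((n_A+n_B)^2 * (n_A+n_B-1)) = 4320/1584 = 2.7273.
        SD[R] = 1.6514.
Step 4: Continuity-corrected z = (R + 0.5 - E[R]) / SD[R] = (6 + 0.5 - 7.0000) / 1.6514 = -0.3028.
Step 5: Two-sided p-value via normal approximation = 2*(1 - Phi(|z|)) = 0.762069.
Step 6: alpha = 0.05. fail to reject H0.

R = 6, z = -0.3028, p = 0.762069, fail to reject H0.


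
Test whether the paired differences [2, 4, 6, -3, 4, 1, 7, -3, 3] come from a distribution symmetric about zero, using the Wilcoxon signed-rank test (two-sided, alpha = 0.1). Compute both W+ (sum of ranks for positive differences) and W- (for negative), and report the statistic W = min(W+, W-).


Step 1: Drop any zero differences (none here) and take |d_i|.
|d| = [2, 4, 6, 3, 4, 1, 7, 3, 3]
Step 2: Midrank |d_i| (ties get averaged ranks).
ranks: |2|->2, |4|->6.5, |6|->8, |3|->4, |4|->6.5, |1|->1, |7|->9, |3|->4, |3|->4
Step 3: Attach original signs; sum ranks with positive sign and with negative sign.
W+ = 2 + 6.5 + 8 + 6.5 + 1 + 9 + 4 = 37
W- = 4 + 4 = 8
(Check: W+ + W- = 45 should equal n(n+1)/2 = 45.)
Step 4: Test statistic W = min(W+, W-) = 8.
Step 5: Ties in |d|, so use the tie-corrected normal approximation.
        E[W] = n(n+1)/4 = 9*10/4 = 22.5.
        Tie groups: |d|=3 (t=3), |d|=4 (t=2); sum(t^3 - t) = 30.
        Var[W] = n(n+1)(2n+1)/24 - sum(t^3-t)/48 = 1710/24 - 30/48 = 70.625.
        z = (W - E[W]) / sqrt(Var[W]) = (8 - 22.5) / 8.4039 = -1.7254.
        Two-sided p = 2*Phi(z) = 0.084456.
Step 6: alpha = 0.1. reject H0.

W+ = 37, W- = 8, W = min = 8, p = 0.084456, reject H0.


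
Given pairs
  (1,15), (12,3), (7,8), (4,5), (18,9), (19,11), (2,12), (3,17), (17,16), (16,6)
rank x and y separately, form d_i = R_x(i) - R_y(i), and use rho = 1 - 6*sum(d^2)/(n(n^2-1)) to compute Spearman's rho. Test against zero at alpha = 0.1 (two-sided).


Step 1: Rank x and y separately (midranks; no ties here).
rank(x): 1->1, 12->6, 7->5, 4->4, 18->9, 19->10, 2->2, 3->3, 17->8, 16->7
rank(y): 15->8, 3->1, 8->4, 5->2, 9->5, 11->6, 12->7, 17->10, 16->9, 6->3
Step 2: d_i = R_x(i) - R_y(i); compute d_i^2.
  (1-8)^2=49, (6-1)^2=25, (5-4)^2=1, (4-2)^2=4, (9-5)^2=16, (10-6)^2=16, (2-7)^2=25, (3-10)^2=49, (8-9)^2=1, (7-3)^2=16
sum(d^2) = 202.
Step 3: rho = 1 - 6*202 / (10*(10^2 - 1)) = 1 - 1212/990 = -0.224242.
Step 4: Under H0, t = rho * sqrt((n-2)/(1-rho^2)) = -0.6508 ~ t(8).
Step 5: Two-sided p-value from the t-distribution with 8 df = 0.533401.
Step 6: alpha = 0.1. fail to reject H0.

rho = -0.2242, p = 0.533401, fail to reject H0 at alpha = 0.1.


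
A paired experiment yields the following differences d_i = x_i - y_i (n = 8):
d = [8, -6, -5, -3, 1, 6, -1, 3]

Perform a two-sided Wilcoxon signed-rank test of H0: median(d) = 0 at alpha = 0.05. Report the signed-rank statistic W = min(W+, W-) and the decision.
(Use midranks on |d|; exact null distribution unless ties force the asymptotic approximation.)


Step 1: Drop any zero differences (none here) and take |d_i|.
|d| = [8, 6, 5, 3, 1, 6, 1, 3]
Step 2: Midrank |d_i| (ties get averaged ranks).
ranks: |8|->8, |6|->6.5, |5|->5, |3|->3.5, |1|->1.5, |6|->6.5, |1|->1.5, |3|->3.5
Step 3: Attach original signs; sum ranks with positive sign and with negative sign.
W+ = 8 + 1.5 + 6.5 + 3.5 = 19.5
W- = 6.5 + 5 + 3.5 + 1.5 = 16.5
(Check: W+ + W- = 36 should equal n(n+1)/2 = 36.)
Step 4: Test statistic W = min(W+, W-) = 16.5.
Step 5: Ties in |d|, so use the tie-corrected normal approximation.
        E[W] = n(n+1)/4 = 8*9/4 = 18.
        Tie groups: |d|=1 (t=2), |d|=3 (t=2), |d|=6 (t=2); sum(t^3 - t) = 18.
        Var[W] = n(n+1)(2n+1)/24 - sum(t^3-t)/48 = 1224/24 - 18/48 = 50.625.
        z = (W - E[W]) / sqrt(Var[W]) = (16.5 - 18) / 7.1151 = -0.2108.
        Two-sided p = 2*Phi(z) = 0.833029.
Step 6: alpha = 0.05. fail to reject H0.

W+ = 19.5, W- = 16.5, W = min = 16.5, p = 0.833029, fail to reject H0.


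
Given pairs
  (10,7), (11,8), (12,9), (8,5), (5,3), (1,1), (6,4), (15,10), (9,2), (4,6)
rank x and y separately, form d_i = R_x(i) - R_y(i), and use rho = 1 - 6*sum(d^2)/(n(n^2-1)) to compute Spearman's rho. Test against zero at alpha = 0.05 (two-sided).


Step 1: Rank x and y separately (midranks; no ties here).
rank(x): 10->7, 11->8, 12->9, 8->5, 5->3, 1->1, 6->4, 15->10, 9->6, 4->2
rank(y): 7->7, 8->8, 9->9, 5->5, 3->3, 1->1, 4->4, 10->10, 2->2, 6->6
Step 2: d_i = R_x(i) - R_y(i); compute d_i^2.
  (7-7)^2=0, (8-8)^2=0, (9-9)^2=0, (5-5)^2=0, (3-3)^2=0, (1-1)^2=0, (4-4)^2=0, (10-10)^2=0, (6-2)^2=16, (2-6)^2=16
sum(d^2) = 32.
Step 3: rho = 1 - 6*32 / (10*(10^2 - 1)) = 1 - 192/990 = 0.806061.
Step 4: Under H0, t = rho * sqrt((n-2)/(1-rho^2)) = 3.8522 ~ t(8).
Step 5: Two-sided p-value from the t-distribution with 8 df = 0.004862.
Step 6: alpha = 0.05. reject H0.

rho = 0.8061, p = 0.004862, reject H0 at alpha = 0.05.


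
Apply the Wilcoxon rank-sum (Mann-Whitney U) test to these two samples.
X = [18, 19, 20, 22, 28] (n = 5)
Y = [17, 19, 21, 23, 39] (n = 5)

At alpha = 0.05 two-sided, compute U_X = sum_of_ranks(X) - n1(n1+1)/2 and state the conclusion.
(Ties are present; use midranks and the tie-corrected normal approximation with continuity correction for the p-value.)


Step 1: Combine and sort all 10 observations; assign midranks.
sorted (value, group): (17,Y), (18,X), (19,X), (19,Y), (20,X), (21,Y), (22,X), (23,Y), (28,X), (39,Y)
ranks: 17->1, 18->2, 19->3.5, 19->3.5, 20->5, 21->6, 22->7, 23->8, 28->9, 39->10
Step 2: Rank sum for X: R1 = 2 + 3.5 + 5 + 7 + 9 = 26.5.
Step 3: U_X = R1 - n1(n1+1)/2 = 26.5 - 5*6/2 = 26.5 - 15 = 11.5.
       U_Y = n1*n2 - U_X = 25 - 11.5 = 13.5.
Step 4: Ties are present, so use the tie-corrected normal approximation (with continuity correction) for the p-value.
Step 5: p-value = 0.916563; compare to alpha = 0.05. fail to reject H0.

U_X = 11.5, p = 0.916563, fail to reject H0 at alpha = 0.05.


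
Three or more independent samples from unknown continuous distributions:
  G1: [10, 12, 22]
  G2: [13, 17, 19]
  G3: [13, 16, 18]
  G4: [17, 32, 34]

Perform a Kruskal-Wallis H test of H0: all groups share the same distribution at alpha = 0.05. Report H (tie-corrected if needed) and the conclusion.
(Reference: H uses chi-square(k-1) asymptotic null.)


Step 1: Combine all N = 12 observations and assign midranks.
sorted (value, group, rank): (10,G1,1), (12,G1,2), (13,G2,3.5), (13,G3,3.5), (16,G3,5), (17,G2,6.5), (17,G4,6.5), (18,G3,8), (19,G2,9), (22,G1,10), (32,G4,11), (34,G4,12)
Step 2: Sum ranks within each group.
R_1 = 13 (n_1 = 3)
R_2 = 19 (n_2 = 3)
R_3 = 16.5 (n_3 = 3)
R_4 = 29.5 (n_4 = 3)
Step 3: H = 12/(N(N+1)) * sum(R_i^2/n_i) - 3(N+1)
     = 12/(12*13) * (13^2/3 + 19^2/3 + 16.5^2/3 + 29.5^2/3) - 3*13
     = 0.076923 * 557.5 - 39
     = 3.884615.
Step 4: Ties present; correction factor C = 1 - 12/(12^3 - 12) = 0.993007. Corrected H = 3.884615 / 0.993007 = 3.911972.
Step 5: Under H0, H ~ chi^2(3); p-value = 0.271128.
Step 6: alpha = 0.05. fail to reject H0.

H = 3.9120, df = 3, p = 0.271128, fail to reject H0.


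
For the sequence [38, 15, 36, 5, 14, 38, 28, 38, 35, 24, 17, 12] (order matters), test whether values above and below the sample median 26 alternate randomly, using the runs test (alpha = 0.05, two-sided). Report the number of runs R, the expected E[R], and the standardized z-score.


Step 1: Compute median = 26; label A = above, B = below.
Labels in order: ABABBAAAABBB  (n_A = 6, n_B = 6)
Step 2: Count runs R = 6.
Step 3: Under H0 (random ordering), E[R] = 2*n_A*n_B/(n_A+n_B) + 1 = 2*6*6/12 + 1 = 7.0000.
        Var[R] = 2*n_A*n_B*(2*n_A*n_B - n_A - n_B) / ((n_A+n_B)^2 * (n_A+n_B-1)) = 4320/1584 = 2.7273.
        SD[R] = 1.6514.
Step 4: Continuity-corrected z = (R + 0.5 - E[R]) / SD[R] = (6 + 0.5 - 7.0000) / 1.6514 = -0.3028.
Step 5: Two-sided p-value via normal approximation = 2*(1 - Phi(|z|)) = 0.762069.
Step 6: alpha = 0.05. fail to reject H0.

R = 6, z = -0.3028, p = 0.762069, fail to reject H0.


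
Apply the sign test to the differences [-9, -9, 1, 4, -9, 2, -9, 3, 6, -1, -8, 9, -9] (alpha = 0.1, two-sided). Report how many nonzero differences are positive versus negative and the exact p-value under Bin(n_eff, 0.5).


Step 1: Discard zero differences. Original n = 13; n_eff = number of nonzero differences = 13.
Nonzero differences (with sign): -9, -9, +1, +4, -9, +2, -9, +3, +6, -1, -8, +9, -9
Step 2: Count signs: positive = 6, negative = 7.
Step 3: Under H0: P(positive) = 0.5, so the number of positives S ~ Bin(13, 0.5).
Step 4: Two-sided exact p-value = sum of Bin(13,0.5) probabilities at or below the observed probability = 1.000000.
Step 5: alpha = 0.1. fail to reject H0.

n_eff = 13, pos = 6, neg = 7, p = 1.000000, fail to reject H0.


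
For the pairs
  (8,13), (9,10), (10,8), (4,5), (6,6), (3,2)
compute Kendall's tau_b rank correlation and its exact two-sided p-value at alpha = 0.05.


Step 1: Enumerate the 15 unordered pairs (i,j) with i<j and classify each by sign(x_j-x_i) * sign(y_j-y_i).
  (1,2):dx=+1,dy=-3->D; (1,3):dx=+2,dy=-5->D; (1,4):dx=-4,dy=-8->C; (1,5):dx=-2,dy=-7->C
  (1,6):dx=-5,dy=-11->C; (2,3):dx=+1,dy=-2->D; (2,4):dx=-5,dy=-5->C; (2,5):dx=-3,dy=-4->C
  (2,6):dx=-6,dy=-8->C; (3,4):dx=-6,dy=-3->C; (3,5):dx=-4,dy=-2->C; (3,6):dx=-7,dy=-6->C
  (4,5):dx=+2,dy=+1->C; (4,6):dx=-1,dy=-3->C; (5,6):dx=-3,dy=-4->C
Step 2: C = 12, D = 3, total pairs = 15.
Step 3: tau = (C - D)/(n(n-1)/2) = (12 - 3)/15 = 0.600000.
Step 4: Exact two-sided p-value (enumerate n! = 720 permutations of y under H0): p = 0.136111.
Step 5: alpha = 0.05. fail to reject H0.

tau_b = 0.6000 (C=12, D=3), p = 0.136111, fail to reject H0.


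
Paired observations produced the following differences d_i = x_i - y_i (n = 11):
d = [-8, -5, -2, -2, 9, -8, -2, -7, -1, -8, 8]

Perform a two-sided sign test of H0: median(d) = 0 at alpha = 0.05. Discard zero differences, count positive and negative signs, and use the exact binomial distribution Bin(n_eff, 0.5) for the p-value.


Step 1: Discard zero differences. Original n = 11; n_eff = number of nonzero differences = 11.
Nonzero differences (with sign): -8, -5, -2, -2, +9, -8, -2, -7, -1, -8, +8
Step 2: Count signs: positive = 2, negative = 9.
Step 3: Under H0: P(positive) = 0.5, so the number of positives S ~ Bin(11, 0.5).
Step 4: Two-sided exact p-value = sum of Bin(11,0.5) probabilities at or below the observed probability = 0.065430.
Step 5: alpha = 0.05. fail to reject H0.

n_eff = 11, pos = 2, neg = 9, p = 0.065430, fail to reject H0.


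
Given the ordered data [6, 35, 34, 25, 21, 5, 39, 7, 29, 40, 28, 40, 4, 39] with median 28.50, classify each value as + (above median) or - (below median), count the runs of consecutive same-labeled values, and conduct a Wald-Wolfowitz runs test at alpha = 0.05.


Step 1: Compute median = 28.50; label A = above, B = below.
Labels in order: BAABBBABAABABA  (n_A = 7, n_B = 7)
Step 2: Count runs R = 10.
Step 3: Under H0 (random ordering), E[R] = 2*n_A*n_B/(n_A+n_B) + 1 = 2*7*7/14 + 1 = 8.0000.
        Var[R] = 2*n_A*n_B*(2*n_A*n_B - n_A - n_B) / ((n_A+n_B)^2 * (n_A+n_B-1)) = 8232/2548 = 3.2308.
        SD[R] = 1.7974.
Step 4: Continuity-corrected z = (R - 0.5 - E[R]) / SD[R] = (10 - 0.5 - 8.0000) / 1.7974 = 0.8345.
Step 5: Two-sided p-value via normal approximation = 2*(1 - Phi(|z|)) = 0.403986.
Step 6: alpha = 0.05. fail to reject H0.

R = 10, z = 0.8345, p = 0.403986, fail to reject H0.


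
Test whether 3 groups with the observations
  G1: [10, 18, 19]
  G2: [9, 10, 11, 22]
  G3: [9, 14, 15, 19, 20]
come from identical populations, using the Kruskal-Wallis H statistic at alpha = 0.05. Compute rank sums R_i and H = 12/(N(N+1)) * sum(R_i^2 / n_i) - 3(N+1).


Step 1: Combine all N = 12 observations and assign midranks.
sorted (value, group, rank): (9,G2,1.5), (9,G3,1.5), (10,G1,3.5), (10,G2,3.5), (11,G2,5), (14,G3,6), (15,G3,7), (18,G1,8), (19,G1,9.5), (19,G3,9.5), (20,G3,11), (22,G2,12)
Step 2: Sum ranks within each group.
R_1 = 21 (n_1 = 3)
R_2 = 22 (n_2 = 4)
R_3 = 35 (n_3 = 5)
Step 3: H = 12/(N(N+1)) * sum(R_i^2/n_i) - 3(N+1)
     = 12/(12*13) * (21^2/3 + 22^2/4 + 35^2/5) - 3*13
     = 0.076923 * 513 - 39
     = 0.461538.
Step 4: Ties present; correction factor C = 1 - 18/(12^3 - 12) = 0.989510. Corrected H = 0.461538 / 0.989510 = 0.466431.
Step 5: Under H0, H ~ chi^2(2); p-value = 0.791983.
Step 6: alpha = 0.05. fail to reject H0.

H = 0.4664, df = 2, p = 0.791983, fail to reject H0.


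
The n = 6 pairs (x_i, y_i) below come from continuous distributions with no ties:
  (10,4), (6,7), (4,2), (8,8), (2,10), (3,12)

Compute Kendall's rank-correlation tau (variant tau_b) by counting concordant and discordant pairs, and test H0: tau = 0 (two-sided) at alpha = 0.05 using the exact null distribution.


Step 1: Enumerate the 15 unordered pairs (i,j) with i<j and classify each by sign(x_j-x_i) * sign(y_j-y_i).
  (1,2):dx=-4,dy=+3->D; (1,3):dx=-6,dy=-2->C; (1,4):dx=-2,dy=+4->D; (1,5):dx=-8,dy=+6->D
  (1,6):dx=-7,dy=+8->D; (2,3):dx=-2,dy=-5->C; (2,4):dx=+2,dy=+1->C; (2,5):dx=-4,dy=+3->D
  (2,6):dx=-3,dy=+5->D; (3,4):dx=+4,dy=+6->C; (3,5):dx=-2,dy=+8->D; (3,6):dx=-1,dy=+10->D
  (4,5):dx=-6,dy=+2->D; (4,6):dx=-5,dy=+4->D; (5,6):dx=+1,dy=+2->C
Step 2: C = 5, D = 10, total pairs = 15.
Step 3: tau = (C - D)/(n(n-1)/2) = (5 - 10)/15 = -0.333333.
Step 4: Exact two-sided p-value (enumerate n! = 720 permutations of y under H0): p = 0.469444.
Step 5: alpha = 0.05. fail to reject H0.

tau_b = -0.3333 (C=5, D=10), p = 0.469444, fail to reject H0.


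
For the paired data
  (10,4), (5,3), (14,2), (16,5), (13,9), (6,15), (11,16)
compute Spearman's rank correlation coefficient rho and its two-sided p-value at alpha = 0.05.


Step 1: Rank x and y separately (midranks; no ties here).
rank(x): 10->3, 5->1, 14->6, 16->7, 13->5, 6->2, 11->4
rank(y): 4->3, 3->2, 2->1, 5->4, 9->5, 15->6, 16->7
Step 2: d_i = R_x(i) - R_y(i); compute d_i^2.
  (3-3)^2=0, (1-2)^2=1, (6-1)^2=25, (7-4)^2=9, (5-5)^2=0, (2-6)^2=16, (4-7)^2=9
sum(d^2) = 60.
Step 3: rho = 1 - 6*60 / (7*(7^2 - 1)) = 1 - 360/336 = -0.071429.
Step 4: Under H0, t = rho * sqrt((n-2)/(1-rho^2)) = -0.1601 ~ t(5).
Step 5: Two-sided p-value from the t-distribution with 5 df = 0.879048.
Step 6: alpha = 0.05. fail to reject H0.

rho = -0.0714, p = 0.879048, fail to reject H0 at alpha = 0.05.


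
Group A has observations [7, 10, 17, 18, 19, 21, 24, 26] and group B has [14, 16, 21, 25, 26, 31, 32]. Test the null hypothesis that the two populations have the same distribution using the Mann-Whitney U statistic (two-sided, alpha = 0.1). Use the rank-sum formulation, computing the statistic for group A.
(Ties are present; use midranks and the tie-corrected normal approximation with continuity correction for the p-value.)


Step 1: Combine and sort all 15 observations; assign midranks.
sorted (value, group): (7,X), (10,X), (14,Y), (16,Y), (17,X), (18,X), (19,X), (21,X), (21,Y), (24,X), (25,Y), (26,X), (26,Y), (31,Y), (32,Y)
ranks: 7->1, 10->2, 14->3, 16->4, 17->5, 18->6, 19->7, 21->8.5, 21->8.5, 24->10, 25->11, 26->12.5, 26->12.5, 31->14, 32->15
Step 2: Rank sum for X: R1 = 1 + 2 + 5 + 6 + 7 + 8.5 + 10 + 12.5 = 52.
Step 3: U_X = R1 - n1(n1+1)/2 = 52 - 8*9/2 = 52 - 36 = 16.
       U_Y = n1*n2 - U_X = 56 - 16 = 40.
Step 4: Ties are present, so use the tie-corrected normal approximation (with continuity correction) for the p-value.
Step 5: p-value = 0.182450; compare to alpha = 0.1. fail to reject H0.

U_X = 16, p = 0.182450, fail to reject H0 at alpha = 0.1.


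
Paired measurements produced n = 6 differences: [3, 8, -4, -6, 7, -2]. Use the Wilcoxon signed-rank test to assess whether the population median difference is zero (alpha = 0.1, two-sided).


Step 1: Drop any zero differences (none here) and take |d_i|.
|d| = [3, 8, 4, 6, 7, 2]
Step 2: Midrank |d_i| (ties get averaged ranks).
ranks: |3|->2, |8|->6, |4|->3, |6|->4, |7|->5, |2|->1
Step 3: Attach original signs; sum ranks with positive sign and with negative sign.
W+ = 2 + 6 + 5 = 13
W- = 3 + 4 + 1 = 8
(Check: W+ + W- = 21 should equal n(n+1)/2 = 21.)
Step 4: Test statistic W = min(W+, W-) = 8.
Step 5: No ties, so the exact null distribution over the 2^6 = 64 sign assignments gives the two-sided p-value = 0.687500.
Step 6: alpha = 0.1. fail to reject H0.

W+ = 13, W- = 8, W = min = 8, p = 0.687500, fail to reject H0.


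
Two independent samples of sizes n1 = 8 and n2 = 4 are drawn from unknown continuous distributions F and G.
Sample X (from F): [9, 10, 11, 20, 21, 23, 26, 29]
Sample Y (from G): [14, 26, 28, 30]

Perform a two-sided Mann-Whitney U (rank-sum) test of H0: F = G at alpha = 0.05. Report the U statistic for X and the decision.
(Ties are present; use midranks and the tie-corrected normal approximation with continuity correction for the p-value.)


Step 1: Combine and sort all 12 observations; assign midranks.
sorted (value, group): (9,X), (10,X), (11,X), (14,Y), (20,X), (21,X), (23,X), (26,X), (26,Y), (28,Y), (29,X), (30,Y)
ranks: 9->1, 10->2, 11->3, 14->4, 20->5, 21->6, 23->7, 26->8.5, 26->8.5, 28->10, 29->11, 30->12
Step 2: Rank sum for X: R1 = 1 + 2 + 3 + 5 + 6 + 7 + 8.5 + 11 = 43.5.
Step 3: U_X = R1 - n1(n1+1)/2 = 43.5 - 8*9/2 = 43.5 - 36 = 7.5.
       U_Y = n1*n2 - U_X = 32 - 7.5 = 24.5.
Step 4: Ties are present, so use the tie-corrected normal approximation (with continuity correction) for the p-value.
Step 5: p-value = 0.173478; compare to alpha = 0.05. fail to reject H0.

U_X = 7.5, p = 0.173478, fail to reject H0 at alpha = 0.05.


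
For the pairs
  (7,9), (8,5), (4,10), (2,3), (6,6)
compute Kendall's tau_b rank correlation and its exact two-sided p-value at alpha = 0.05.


Step 1: Enumerate the 10 unordered pairs (i,j) with i<j and classify each by sign(x_j-x_i) * sign(y_j-y_i).
  (1,2):dx=+1,dy=-4->D; (1,3):dx=-3,dy=+1->D; (1,4):dx=-5,dy=-6->C; (1,5):dx=-1,dy=-3->C
  (2,3):dx=-4,dy=+5->D; (2,4):dx=-6,dy=-2->C; (2,5):dx=-2,dy=+1->D; (3,4):dx=-2,dy=-7->C
  (3,5):dx=+2,dy=-4->D; (4,5):dx=+4,dy=+3->C
Step 2: C = 5, D = 5, total pairs = 10.
Step 3: tau = (C - D)/(n(n-1)/2) = (5 - 5)/10 = 0.000000.
Step 4: Exact two-sided p-value (enumerate n! = 120 permutations of y under H0): p = 1.000000.
Step 5: alpha = 0.05. fail to reject H0.

tau_b = 0.0000 (C=5, D=5), p = 1.000000, fail to reject H0.


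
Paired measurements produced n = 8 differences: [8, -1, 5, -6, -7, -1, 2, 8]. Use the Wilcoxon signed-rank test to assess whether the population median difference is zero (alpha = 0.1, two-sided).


Step 1: Drop any zero differences (none here) and take |d_i|.
|d| = [8, 1, 5, 6, 7, 1, 2, 8]
Step 2: Midrank |d_i| (ties get averaged ranks).
ranks: |8|->7.5, |1|->1.5, |5|->4, |6|->5, |7|->6, |1|->1.5, |2|->3, |8|->7.5
Step 3: Attach original signs; sum ranks with positive sign and with negative sign.
W+ = 7.5 + 4 + 3 + 7.5 = 22
W- = 1.5 + 5 + 6 + 1.5 = 14
(Check: W+ + W- = 36 should equal n(n+1)/2 = 36.)
Step 4: Test statistic W = min(W+, W-) = 14.
Step 5: Ties in |d|, so use the tie-corrected normal approximation.
        E[W] = n(n+1)/4 = 8*9/4 = 18.
        Tie groups: |d|=1 (t=2), |d|=8 (t=2); sum(t^3 - t) = 12.
        Var[W] = n(n+1)(2n+1)/24 - sum(t^3-t)/48 = 1224/24 - 12/48 = 50.75.
        z = (W - E[W]) / sqrt(Var[W]) = (14 - 18) / 7.1239 = -0.5615.
        Two-sided p = 2*Phi(z) = 0.574464.
Step 6: alpha = 0.1. fail to reject H0.

W+ = 22, W- = 14, W = min = 14, p = 0.574464, fail to reject H0.


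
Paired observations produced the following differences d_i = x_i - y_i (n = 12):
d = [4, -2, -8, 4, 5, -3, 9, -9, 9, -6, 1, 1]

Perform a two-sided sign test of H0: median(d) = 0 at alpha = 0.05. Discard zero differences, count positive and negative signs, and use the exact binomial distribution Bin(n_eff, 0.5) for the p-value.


Step 1: Discard zero differences. Original n = 12; n_eff = number of nonzero differences = 12.
Nonzero differences (with sign): +4, -2, -8, +4, +5, -3, +9, -9, +9, -6, +1, +1
Step 2: Count signs: positive = 7, negative = 5.
Step 3: Under H0: P(positive) = 0.5, so the number of positives S ~ Bin(12, 0.5).
Step 4: Two-sided exact p-value = sum of Bin(12,0.5) probabilities at or below the observed probability = 0.774414.
Step 5: alpha = 0.05. fail to reject H0.

n_eff = 12, pos = 7, neg = 5, p = 0.774414, fail to reject H0.


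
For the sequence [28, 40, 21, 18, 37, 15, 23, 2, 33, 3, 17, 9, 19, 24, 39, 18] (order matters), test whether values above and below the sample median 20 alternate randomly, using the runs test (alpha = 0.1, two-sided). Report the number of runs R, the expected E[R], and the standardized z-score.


Step 1: Compute median = 20; label A = above, B = below.
Labels in order: AAABABABABBBBAAB  (n_A = 8, n_B = 8)
Step 2: Count runs R = 10.
Step 3: Under H0 (random ordering), E[R] = 2*n_A*n_B/(n_A+n_B) + 1 = 2*8*8/16 + 1 = 9.0000.
        Var[R] = 2*n_A*n_B*(2*n_A*n_B - n_A - n_B) / ((n_A+n_B)^2 * (n_A+n_B-1)) = 14336/3840 = 3.7333.
        SD[R] = 1.9322.
Step 4: Continuity-corrected z = (R - 0.5 - E[R]) / SD[R] = (10 - 0.5 - 9.0000) / 1.9322 = 0.2588.
Step 5: Two-sided p-value via normal approximation = 2*(1 - Phi(|z|)) = 0.795809.
Step 6: alpha = 0.1. fail to reject H0.

R = 10, z = 0.2588, p = 0.795809, fail to reject H0.


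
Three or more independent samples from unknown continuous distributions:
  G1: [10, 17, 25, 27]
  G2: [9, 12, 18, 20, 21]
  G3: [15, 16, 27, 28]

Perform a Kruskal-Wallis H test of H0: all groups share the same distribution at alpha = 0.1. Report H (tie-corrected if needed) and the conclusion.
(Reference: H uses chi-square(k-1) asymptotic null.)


Step 1: Combine all N = 13 observations and assign midranks.
sorted (value, group, rank): (9,G2,1), (10,G1,2), (12,G2,3), (15,G3,4), (16,G3,5), (17,G1,6), (18,G2,7), (20,G2,8), (21,G2,9), (25,G1,10), (27,G1,11.5), (27,G3,11.5), (28,G3,13)
Step 2: Sum ranks within each group.
R_1 = 29.5 (n_1 = 4)
R_2 = 28 (n_2 = 5)
R_3 = 33.5 (n_3 = 4)
Step 3: H = 12/(N(N+1)) * sum(R_i^2/n_i) - 3(N+1)
     = 12/(13*14) * (29.5^2/4 + 28^2/5 + 33.5^2/4) - 3*14
     = 0.065934 * 654.925 - 42
     = 1.181868.
Step 4: Ties present; correction factor C = 1 - 6/(13^3 - 13) = 0.997253. Corrected H = 1.181868 / 0.997253 = 1.185124.
Step 5: Under H0, H ~ chi^2(2); p-value = 0.552909.
Step 6: alpha = 0.1. fail to reject H0.

H = 1.1851, df = 2, p = 0.552909, fail to reject H0.


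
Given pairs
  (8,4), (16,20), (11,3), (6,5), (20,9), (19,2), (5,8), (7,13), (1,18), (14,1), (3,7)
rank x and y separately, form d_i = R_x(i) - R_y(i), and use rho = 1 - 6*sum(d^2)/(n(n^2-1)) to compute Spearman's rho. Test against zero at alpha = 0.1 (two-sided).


Step 1: Rank x and y separately (midranks; no ties here).
rank(x): 8->6, 16->9, 11->7, 6->4, 20->11, 19->10, 5->3, 7->5, 1->1, 14->8, 3->2
rank(y): 4->4, 20->11, 3->3, 5->5, 9->8, 2->2, 8->7, 13->9, 18->10, 1->1, 7->6
Step 2: d_i = R_x(i) - R_y(i); compute d_i^2.
  (6-4)^2=4, (9-11)^2=4, (7-3)^2=16, (4-5)^2=1, (11-8)^2=9, (10-2)^2=64, (3-7)^2=16, (5-9)^2=16, (1-10)^2=81, (8-1)^2=49, (2-6)^2=16
sum(d^2) = 276.
Step 3: rho = 1 - 6*276 / (11*(11^2 - 1)) = 1 - 1656/1320 = -0.254545.
Step 4: Under H0, t = rho * sqrt((n-2)/(1-rho^2)) = -0.7896 ~ t(9).
Step 5: Two-sided p-value from the t-distribution with 9 df = 0.450037.
Step 6: alpha = 0.1. fail to reject H0.

rho = -0.2545, p = 0.450037, fail to reject H0 at alpha = 0.1.


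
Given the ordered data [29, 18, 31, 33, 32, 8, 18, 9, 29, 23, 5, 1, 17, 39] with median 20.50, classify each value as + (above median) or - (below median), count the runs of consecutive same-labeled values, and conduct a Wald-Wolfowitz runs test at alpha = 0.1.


Step 1: Compute median = 20.50; label A = above, B = below.
Labels in order: ABAAABBBAABBBA  (n_A = 7, n_B = 7)
Step 2: Count runs R = 7.
Step 3: Under H0 (random ordering), E[R] = 2*n_A*n_B/(n_A+n_B) + 1 = 2*7*7/14 + 1 = 8.0000.
        Var[R] = 2*n_A*n_B*(2*n_A*n_B - n_A - n_B) / ((n_A+n_B)^2 * (n_A+n_B-1)) = 8232/2548 = 3.2308.
        SD[R] = 1.7974.
Step 4: Continuity-corrected z = (R + 0.5 - E[R]) / SD[R] = (7 + 0.5 - 8.0000) / 1.7974 = -0.2782.
Step 5: Two-sided p-value via normal approximation = 2*(1 - Phi(|z|)) = 0.780879.
Step 6: alpha = 0.1. fail to reject H0.

R = 7, z = -0.2782, p = 0.780879, fail to reject H0.


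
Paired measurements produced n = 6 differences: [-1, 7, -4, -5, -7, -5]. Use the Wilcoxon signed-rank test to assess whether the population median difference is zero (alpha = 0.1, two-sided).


Step 1: Drop any zero differences (none here) and take |d_i|.
|d| = [1, 7, 4, 5, 7, 5]
Step 2: Midrank |d_i| (ties get averaged ranks).
ranks: |1|->1, |7|->5.5, |4|->2, |5|->3.5, |7|->5.5, |5|->3.5
Step 3: Attach original signs; sum ranks with positive sign and with negative sign.
W+ = 5.5 = 5.5
W- = 1 + 2 + 3.5 + 5.5 + 3.5 = 15.5
(Check: W+ + W- = 21 should equal n(n+1)/2 = 21.)
Step 4: Test statistic W = min(W+, W-) = 5.5.
Step 5: Ties in |d|, so use the tie-corrected normal approximation.
        E[W] = n(n+1)/4 = 6*7/4 = 10.5.
        Tie groups: |d|=5 (t=2), |d|=7 (t=2); sum(t^3 - t) = 12.
        Var[W] = n(n+1)(2n+1)/24 - sum(t^3-t)/48 = 546/24 - 12/48 = 22.5.
        z = (W - E[W]) / sqrt(Var[W]) = (5.5 - 10.5) / 4.7434 = -1.0541.
        Two-sided p = 2*Phi(z) = 0.291841.
Step 6: alpha = 0.1. fail to reject H0.

W+ = 5.5, W- = 15.5, W = min = 5.5, p = 0.291841, fail to reject H0.


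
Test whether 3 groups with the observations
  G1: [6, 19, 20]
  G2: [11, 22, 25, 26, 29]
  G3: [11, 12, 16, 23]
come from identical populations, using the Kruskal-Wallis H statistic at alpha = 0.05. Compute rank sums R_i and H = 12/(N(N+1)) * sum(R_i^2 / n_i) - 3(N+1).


Step 1: Combine all N = 12 observations and assign midranks.
sorted (value, group, rank): (6,G1,1), (11,G2,2.5), (11,G3,2.5), (12,G3,4), (16,G3,5), (19,G1,6), (20,G1,7), (22,G2,8), (23,G3,9), (25,G2,10), (26,G2,11), (29,G2,12)
Step 2: Sum ranks within each group.
R_1 = 14 (n_1 = 3)
R_2 = 43.5 (n_2 = 5)
R_3 = 20.5 (n_3 = 4)
Step 3: H = 12/(N(N+1)) * sum(R_i^2/n_i) - 3(N+1)
     = 12/(12*13) * (14^2/3 + 43.5^2/5 + 20.5^2/4) - 3*13
     = 0.076923 * 548.846 - 39
     = 3.218910.
Step 4: Ties present; correction factor C = 1 - 6/(12^3 - 12) = 0.996503. Corrected H = 3.218910 / 0.996503 = 3.230205.
Step 5: Under H0, H ~ chi^2(2); p-value = 0.198870.
Step 6: alpha = 0.05. fail to reject H0.

H = 3.2302, df = 2, p = 0.198870, fail to reject H0.


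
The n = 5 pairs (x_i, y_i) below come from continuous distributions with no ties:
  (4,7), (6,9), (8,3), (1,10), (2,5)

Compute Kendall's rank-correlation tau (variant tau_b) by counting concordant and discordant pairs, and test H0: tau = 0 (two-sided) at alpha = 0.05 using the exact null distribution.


Step 1: Enumerate the 10 unordered pairs (i,j) with i<j and classify each by sign(x_j-x_i) * sign(y_j-y_i).
  (1,2):dx=+2,dy=+2->C; (1,3):dx=+4,dy=-4->D; (1,4):dx=-3,dy=+3->D; (1,5):dx=-2,dy=-2->C
  (2,3):dx=+2,dy=-6->D; (2,4):dx=-5,dy=+1->D; (2,5):dx=-4,dy=-4->C; (3,4):dx=-7,dy=+7->D
  (3,5):dx=-6,dy=+2->D; (4,5):dx=+1,dy=-5->D
Step 2: C = 3, D = 7, total pairs = 10.
Step 3: tau = (C - D)/(n(n-1)/2) = (3 - 7)/10 = -0.400000.
Step 4: Exact two-sided p-value (enumerate n! = 120 permutations of y under H0): p = 0.483333.
Step 5: alpha = 0.05. fail to reject H0.

tau_b = -0.4000 (C=3, D=7), p = 0.483333, fail to reject H0.


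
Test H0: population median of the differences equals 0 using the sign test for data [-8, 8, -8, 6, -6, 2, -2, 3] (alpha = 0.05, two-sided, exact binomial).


Step 1: Discard zero differences. Original n = 8; n_eff = number of nonzero differences = 8.
Nonzero differences (with sign): -8, +8, -8, +6, -6, +2, -2, +3
Step 2: Count signs: positive = 4, negative = 4.
Step 3: Under H0: P(positive) = 0.5, so the number of positives S ~ Bin(8, 0.5).
Step 4: Two-sided exact p-value = sum of Bin(8,0.5) probabilities at or below the observed probability = 1.000000.
Step 5: alpha = 0.05. fail to reject H0.

n_eff = 8, pos = 4, neg = 4, p = 1.000000, fail to reject H0.


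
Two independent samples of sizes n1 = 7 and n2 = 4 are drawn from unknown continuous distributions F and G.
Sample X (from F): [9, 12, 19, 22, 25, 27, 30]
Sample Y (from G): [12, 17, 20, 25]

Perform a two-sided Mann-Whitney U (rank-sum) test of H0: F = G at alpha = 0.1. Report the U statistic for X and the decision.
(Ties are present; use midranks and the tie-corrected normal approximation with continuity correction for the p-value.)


Step 1: Combine and sort all 11 observations; assign midranks.
sorted (value, group): (9,X), (12,X), (12,Y), (17,Y), (19,X), (20,Y), (22,X), (25,X), (25,Y), (27,X), (30,X)
ranks: 9->1, 12->2.5, 12->2.5, 17->4, 19->5, 20->6, 22->7, 25->8.5, 25->8.5, 27->10, 30->11
Step 2: Rank sum for X: R1 = 1 + 2.5 + 5 + 7 + 8.5 + 10 + 11 = 45.
Step 3: U_X = R1 - n1(n1+1)/2 = 45 - 7*8/2 = 45 - 28 = 17.
       U_Y = n1*n2 - U_X = 28 - 17 = 11.
Step 4: Ties are present, so use the tie-corrected normal approximation (with continuity correction) for the p-value.
Step 5: p-value = 0.635059; compare to alpha = 0.1. fail to reject H0.

U_X = 17, p = 0.635059, fail to reject H0 at alpha = 0.1.
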